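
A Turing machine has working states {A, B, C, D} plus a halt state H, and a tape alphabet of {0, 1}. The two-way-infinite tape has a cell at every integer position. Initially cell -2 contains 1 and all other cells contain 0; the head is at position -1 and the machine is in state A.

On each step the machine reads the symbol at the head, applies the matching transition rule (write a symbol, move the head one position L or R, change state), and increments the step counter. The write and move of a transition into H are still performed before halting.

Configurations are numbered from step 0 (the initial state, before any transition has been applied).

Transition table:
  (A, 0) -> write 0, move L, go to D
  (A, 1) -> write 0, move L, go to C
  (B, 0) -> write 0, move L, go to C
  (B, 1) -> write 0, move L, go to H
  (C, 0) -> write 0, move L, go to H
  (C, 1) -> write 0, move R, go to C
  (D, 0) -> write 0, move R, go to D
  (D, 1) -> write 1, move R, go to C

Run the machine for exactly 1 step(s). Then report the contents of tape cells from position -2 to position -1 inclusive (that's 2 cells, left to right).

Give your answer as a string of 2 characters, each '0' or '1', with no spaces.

Step 1: in state A at pos -1, read 0 -> (A,0)->write 0,move L,goto D. Now: state=D, head=-2, tape[-3..0]=0100 (head:  ^)

Answer: 10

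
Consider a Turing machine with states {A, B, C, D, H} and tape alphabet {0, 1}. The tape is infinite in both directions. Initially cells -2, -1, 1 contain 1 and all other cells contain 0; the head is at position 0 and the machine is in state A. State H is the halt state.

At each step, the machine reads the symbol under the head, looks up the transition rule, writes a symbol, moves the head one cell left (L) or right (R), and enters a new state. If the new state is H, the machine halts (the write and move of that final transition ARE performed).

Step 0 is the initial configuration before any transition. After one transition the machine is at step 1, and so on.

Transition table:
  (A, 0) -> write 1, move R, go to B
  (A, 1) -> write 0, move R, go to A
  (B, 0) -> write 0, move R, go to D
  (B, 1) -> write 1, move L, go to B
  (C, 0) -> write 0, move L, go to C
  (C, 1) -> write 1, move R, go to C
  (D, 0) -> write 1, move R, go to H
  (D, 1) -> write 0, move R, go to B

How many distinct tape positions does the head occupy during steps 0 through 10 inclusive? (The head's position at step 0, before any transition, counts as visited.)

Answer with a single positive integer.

Answer: 5

Derivation:
Step 1: in state A at pos 0, read 0 -> (A,0)->write 1,move R,goto B. Now: state=B, head=1, tape[-3..2]=011110 (head:     ^)
Step 2: in state B at pos 1, read 1 -> (B,1)->write 1,move L,goto B. Now: state=B, head=0, tape[-3..2]=011110 (head:    ^)
Step 3: in state B at pos 0, read 1 -> (B,1)->write 1,move L,goto B. Now: state=B, head=-1, tape[-3..2]=011110 (head:   ^)
Step 4: in state B at pos -1, read 1 -> (B,1)->write 1,move L,goto B. Now: state=B, head=-2, tape[-3..2]=011110 (head:  ^)
Step 5: in state B at pos -2, read 1 -> (B,1)->write 1,move L,goto B. Now: state=B, head=-3, tape[-4..2]=0011110 (head:  ^)
Step 6: in state B at pos -3, read 0 -> (B,0)->write 0,move R,goto D. Now: state=D, head=-2, tape[-4..2]=0011110 (head:   ^)
Step 7: in state D at pos -2, read 1 -> (D,1)->write 0,move R,goto B. Now: state=B, head=-1, tape[-4..2]=0001110 (head:    ^)
Step 8: in state B at pos -1, read 1 -> (B,1)->write 1,move L,goto B. Now: state=B, head=-2, tape[-4..2]=0001110 (head:   ^)
Step 9: in state B at pos -2, read 0 -> (B,0)->write 0,move R,goto D. Now: state=D, head=-1, tape[-4..2]=0001110 (head:    ^)
Step 10: in state D at pos -1, read 1 -> (D,1)->write 0,move R,goto B. Now: state=B, head=0, tape[-4..2]=0000110 (head:     ^)
Head positions at steps 0..10: starting at 0, distinct positions visited = {-3, -2, -1, 0, 1} -> 5 position(s)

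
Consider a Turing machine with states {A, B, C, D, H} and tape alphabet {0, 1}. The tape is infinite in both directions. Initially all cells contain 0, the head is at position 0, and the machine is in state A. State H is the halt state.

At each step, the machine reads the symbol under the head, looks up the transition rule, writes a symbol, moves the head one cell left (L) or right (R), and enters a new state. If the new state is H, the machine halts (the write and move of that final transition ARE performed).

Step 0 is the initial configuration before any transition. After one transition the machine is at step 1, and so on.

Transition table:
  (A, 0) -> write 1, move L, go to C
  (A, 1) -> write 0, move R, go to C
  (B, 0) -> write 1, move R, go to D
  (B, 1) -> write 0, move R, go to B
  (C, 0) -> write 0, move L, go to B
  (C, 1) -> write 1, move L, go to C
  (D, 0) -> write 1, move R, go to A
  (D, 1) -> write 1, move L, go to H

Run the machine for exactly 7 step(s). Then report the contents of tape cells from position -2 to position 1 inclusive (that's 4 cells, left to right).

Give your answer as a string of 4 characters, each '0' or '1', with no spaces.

Step 1: in state A at pos 0, read 0 -> (A,0)->write 1,move L,goto C. Now: state=C, head=-1, tape[-2..1]=0010 (head:  ^)
Step 2: in state C at pos -1, read 0 -> (C,0)->write 0,move L,goto B. Now: state=B, head=-2, tape[-3..1]=00010 (head:  ^)
Step 3: in state B at pos -2, read 0 -> (B,0)->write 1,move R,goto D. Now: state=D, head=-1, tape[-3..1]=01010 (head:   ^)
Step 4: in state D at pos -1, read 0 -> (D,0)->write 1,move R,goto A. Now: state=A, head=0, tape[-3..1]=01110 (head:    ^)
Step 5: in state A at pos 0, read 1 -> (A,1)->write 0,move R,goto C. Now: state=C, head=1, tape[-3..2]=011000 (head:     ^)
Step 6: in state C at pos 1, read 0 -> (C,0)->write 0,move L,goto B. Now: state=B, head=0, tape[-3..2]=011000 (head:    ^)
Step 7: in state B at pos 0, read 0 -> (B,0)->write 1,move R,goto D. Now: state=D, head=1, tape[-3..2]=011100 (head:     ^)

Answer: 1110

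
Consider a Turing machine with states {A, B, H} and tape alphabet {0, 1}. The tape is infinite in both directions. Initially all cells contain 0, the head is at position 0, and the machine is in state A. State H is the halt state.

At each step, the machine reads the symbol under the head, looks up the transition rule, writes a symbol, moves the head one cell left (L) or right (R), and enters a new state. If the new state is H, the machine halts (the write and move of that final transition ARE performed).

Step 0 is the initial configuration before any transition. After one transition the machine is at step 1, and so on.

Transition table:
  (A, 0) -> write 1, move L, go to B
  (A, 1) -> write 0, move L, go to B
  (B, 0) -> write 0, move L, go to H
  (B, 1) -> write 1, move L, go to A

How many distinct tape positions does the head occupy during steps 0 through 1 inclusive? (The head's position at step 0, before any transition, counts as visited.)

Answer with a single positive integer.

Answer: 2

Derivation:
Step 1: in state A at pos 0, read 0 -> (A,0)->write 1,move L,goto B. Now: state=B, head=-1, tape[-2..1]=0010 (head:  ^)
Head positions at steps 0..1: starting at 0, distinct positions visited = {-1, 0} -> 2 position(s)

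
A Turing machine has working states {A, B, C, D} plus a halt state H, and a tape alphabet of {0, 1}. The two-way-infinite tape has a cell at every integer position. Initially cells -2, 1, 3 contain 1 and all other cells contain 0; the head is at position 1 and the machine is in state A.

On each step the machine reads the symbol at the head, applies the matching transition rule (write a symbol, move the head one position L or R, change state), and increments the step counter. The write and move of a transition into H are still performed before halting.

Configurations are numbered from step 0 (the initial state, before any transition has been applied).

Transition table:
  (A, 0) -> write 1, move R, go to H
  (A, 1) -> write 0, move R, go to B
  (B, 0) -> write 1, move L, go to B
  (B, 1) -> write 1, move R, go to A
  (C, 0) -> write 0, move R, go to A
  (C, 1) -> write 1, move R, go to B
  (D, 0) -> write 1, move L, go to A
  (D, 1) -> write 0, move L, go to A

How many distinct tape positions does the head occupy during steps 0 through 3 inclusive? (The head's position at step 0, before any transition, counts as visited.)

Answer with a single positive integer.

Step 1: in state A at pos 1, read 1 -> (A,1)->write 0,move R,goto B. Now: state=B, head=2, tape[-3..4]=01000010 (head:      ^)
Step 2: in state B at pos 2, read 0 -> (B,0)->write 1,move L,goto B. Now: state=B, head=1, tape[-3..4]=01000110 (head:     ^)
Step 3: in state B at pos 1, read 0 -> (B,0)->write 1,move L,goto B. Now: state=B, head=0, tape[-3..4]=01001110 (head:    ^)
Head positions at steps 0..3: starting at 1, distinct positions visited = {0, 1, 2} -> 3 position(s)

Answer: 3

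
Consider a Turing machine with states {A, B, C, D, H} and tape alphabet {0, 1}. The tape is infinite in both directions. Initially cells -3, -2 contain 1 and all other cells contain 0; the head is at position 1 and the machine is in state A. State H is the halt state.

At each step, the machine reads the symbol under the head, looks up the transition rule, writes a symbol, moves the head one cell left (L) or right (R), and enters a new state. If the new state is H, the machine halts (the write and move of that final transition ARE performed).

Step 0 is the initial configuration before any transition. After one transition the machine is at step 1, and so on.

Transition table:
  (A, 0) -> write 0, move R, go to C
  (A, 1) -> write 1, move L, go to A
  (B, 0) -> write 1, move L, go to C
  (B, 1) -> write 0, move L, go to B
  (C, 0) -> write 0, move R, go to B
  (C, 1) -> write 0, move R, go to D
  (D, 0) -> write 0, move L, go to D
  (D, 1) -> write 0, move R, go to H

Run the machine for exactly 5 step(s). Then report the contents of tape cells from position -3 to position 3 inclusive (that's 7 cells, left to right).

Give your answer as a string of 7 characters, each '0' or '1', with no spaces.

Step 1: in state A at pos 1, read 0 -> (A,0)->write 0,move R,goto C. Now: state=C, head=2, tape[-4..3]=01100000 (head:       ^)
Step 2: in state C at pos 2, read 0 -> (C,0)->write 0,move R,goto B. Now: state=B, head=3, tape[-4..4]=011000000 (head:        ^)
Step 3: in state B at pos 3, read 0 -> (B,0)->write 1,move L,goto C. Now: state=C, head=2, tape[-4..4]=011000010 (head:       ^)
Step 4: in state C at pos 2, read 0 -> (C,0)->write 0,move R,goto B. Now: state=B, head=3, tape[-4..4]=011000010 (head:        ^)
Step 5: in state B at pos 3, read 1 -> (B,1)->write 0,move L,goto B. Now: state=B, head=2, tape[-4..4]=011000000 (head:       ^)

Answer: 1100000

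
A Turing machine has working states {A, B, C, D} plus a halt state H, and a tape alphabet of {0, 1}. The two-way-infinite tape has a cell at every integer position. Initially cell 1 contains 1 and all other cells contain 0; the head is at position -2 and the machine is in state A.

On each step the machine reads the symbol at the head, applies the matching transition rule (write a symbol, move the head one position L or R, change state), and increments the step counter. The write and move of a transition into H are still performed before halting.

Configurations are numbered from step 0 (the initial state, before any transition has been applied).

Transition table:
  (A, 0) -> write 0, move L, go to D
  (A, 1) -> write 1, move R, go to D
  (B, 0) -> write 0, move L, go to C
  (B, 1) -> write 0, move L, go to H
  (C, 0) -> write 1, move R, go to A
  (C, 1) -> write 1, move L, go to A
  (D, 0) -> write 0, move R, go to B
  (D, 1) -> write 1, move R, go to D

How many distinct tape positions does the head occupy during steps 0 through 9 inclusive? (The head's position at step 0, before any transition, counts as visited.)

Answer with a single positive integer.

Answer: 3

Derivation:
Step 1: in state A at pos -2, read 0 -> (A,0)->write 0,move L,goto D. Now: state=D, head=-3, tape[-4..2]=0000010 (head:  ^)
Step 2: in state D at pos -3, read 0 -> (D,0)->write 0,move R,goto B. Now: state=B, head=-2, tape[-4..2]=0000010 (head:   ^)
Step 3: in state B at pos -2, read 0 -> (B,0)->write 0,move L,goto C. Now: state=C, head=-3, tape[-4..2]=0000010 (head:  ^)
Step 4: in state C at pos -3, read 0 -> (C,0)->write 1,move R,goto A. Now: state=A, head=-2, tape[-4..2]=0100010 (head:   ^)
Step 5: in state A at pos -2, read 0 -> (A,0)->write 0,move L,goto D. Now: state=D, head=-3, tape[-4..2]=0100010 (head:  ^)
Step 6: in state D at pos -3, read 1 -> (D,1)->write 1,move R,goto D. Now: state=D, head=-2, tape[-4..2]=0100010 (head:   ^)
Step 7: in state D at pos -2, read 0 -> (D,0)->write 0,move R,goto B. Now: state=B, head=-1, tape[-4..2]=0100010 (head:    ^)
Step 8: in state B at pos -1, read 0 -> (B,0)->write 0,move L,goto C. Now: state=C, head=-2, tape[-4..2]=0100010 (head:   ^)
Step 9: in state C at pos -2, read 0 -> (C,0)->write 1,move R,goto A. Now: state=A, head=-1, tape[-4..2]=0110010 (head:    ^)
Head positions at steps 0..9: starting at -2, distinct positions visited = {-3, -2, -1} -> 3 position(s)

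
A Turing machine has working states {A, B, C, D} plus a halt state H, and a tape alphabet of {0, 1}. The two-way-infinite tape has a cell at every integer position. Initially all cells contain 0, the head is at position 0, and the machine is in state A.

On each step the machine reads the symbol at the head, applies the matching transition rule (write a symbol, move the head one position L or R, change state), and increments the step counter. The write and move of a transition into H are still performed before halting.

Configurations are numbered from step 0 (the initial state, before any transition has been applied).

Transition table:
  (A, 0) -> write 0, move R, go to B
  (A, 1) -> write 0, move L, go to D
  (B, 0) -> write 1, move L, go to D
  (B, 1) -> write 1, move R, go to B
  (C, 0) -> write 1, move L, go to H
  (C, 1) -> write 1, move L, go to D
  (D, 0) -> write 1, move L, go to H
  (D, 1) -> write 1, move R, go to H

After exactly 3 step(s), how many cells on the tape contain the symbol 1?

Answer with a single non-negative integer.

Answer: 2

Derivation:
Step 1: in state A at pos 0, read 0 -> (A,0)->write 0,move R,goto B. Now: state=B, head=1, tape[-1..2]=0000 (head:   ^)
Step 2: in state B at pos 1, read 0 -> (B,0)->write 1,move L,goto D. Now: state=D, head=0, tape[-1..2]=0010 (head:  ^)
Step 3: in state D at pos 0, read 0 -> (D,0)->write 1,move L,goto H. Now: state=H, head=-1, tape[-2..2]=00110 (head:  ^)
Cells containing 1 after step 3: {0, 1} -> 2 cell(s)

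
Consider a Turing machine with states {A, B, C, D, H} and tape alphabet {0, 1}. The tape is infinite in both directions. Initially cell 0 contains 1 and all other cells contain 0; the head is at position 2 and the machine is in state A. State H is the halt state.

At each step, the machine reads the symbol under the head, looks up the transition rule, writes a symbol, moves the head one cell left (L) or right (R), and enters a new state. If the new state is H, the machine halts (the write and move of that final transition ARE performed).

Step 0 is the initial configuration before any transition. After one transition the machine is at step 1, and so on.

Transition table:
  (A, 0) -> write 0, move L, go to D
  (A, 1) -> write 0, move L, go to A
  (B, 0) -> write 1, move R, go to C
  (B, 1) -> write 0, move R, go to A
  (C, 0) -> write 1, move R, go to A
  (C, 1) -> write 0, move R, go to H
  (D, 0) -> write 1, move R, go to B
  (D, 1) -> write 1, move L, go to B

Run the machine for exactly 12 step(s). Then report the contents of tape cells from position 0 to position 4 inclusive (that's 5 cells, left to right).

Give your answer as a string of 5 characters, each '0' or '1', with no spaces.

Step 1: in state A at pos 2, read 0 -> (A,0)->write 0,move L,goto D. Now: state=D, head=1, tape[-1..3]=01000 (head:   ^)
Step 2: in state D at pos 1, read 0 -> (D,0)->write 1,move R,goto B. Now: state=B, head=2, tape[-1..3]=01100 (head:    ^)
Step 3: in state B at pos 2, read 0 -> (B,0)->write 1,move R,goto C. Now: state=C, head=3, tape[-1..4]=011100 (head:     ^)
Step 4: in state C at pos 3, read 0 -> (C,0)->write 1,move R,goto A. Now: state=A, head=4, tape[-1..5]=0111100 (head:      ^)
Step 5: in state A at pos 4, read 0 -> (A,0)->write 0,move L,goto D. Now: state=D, head=3, tape[-1..5]=0111100 (head:     ^)
Step 6: in state D at pos 3, read 1 -> (D,1)->write 1,move L,goto B. Now: state=B, head=2, tape[-1..5]=0111100 (head:    ^)
Step 7: in state B at pos 2, read 1 -> (B,1)->write 0,move R,goto A. Now: state=A, head=3, tape[-1..5]=0110100 (head:     ^)
Step 8: in state A at pos 3, read 1 -> (A,1)->write 0,move L,goto A. Now: state=A, head=2, tape[-1..5]=0110000 (head:    ^)
Step 9: in state A at pos 2, read 0 -> (A,0)->write 0,move L,goto D. Now: state=D, head=1, tape[-1..5]=0110000 (head:   ^)
Step 10: in state D at pos 1, read 1 -> (D,1)->write 1,move L,goto B. Now: state=B, head=0, tape[-1..5]=0110000 (head:  ^)
Step 11: in state B at pos 0, read 1 -> (B,1)->write 0,move R,goto A. Now: state=A, head=1, tape[-1..5]=0010000 (head:   ^)
Step 12: in state A at pos 1, read 1 -> (A,1)->write 0,move L,goto A. Now: state=A, head=0, tape[-1..5]=0000000 (head:  ^)

Answer: 00000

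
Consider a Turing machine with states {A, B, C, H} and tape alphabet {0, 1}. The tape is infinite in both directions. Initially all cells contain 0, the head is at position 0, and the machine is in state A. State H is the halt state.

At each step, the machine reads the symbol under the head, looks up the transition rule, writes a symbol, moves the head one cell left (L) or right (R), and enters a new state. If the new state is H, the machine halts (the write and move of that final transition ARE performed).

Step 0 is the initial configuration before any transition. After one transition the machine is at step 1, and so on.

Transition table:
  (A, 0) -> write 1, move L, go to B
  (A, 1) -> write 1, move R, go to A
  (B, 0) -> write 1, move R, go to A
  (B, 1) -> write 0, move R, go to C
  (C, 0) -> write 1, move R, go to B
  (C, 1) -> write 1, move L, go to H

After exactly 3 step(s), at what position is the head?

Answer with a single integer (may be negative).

Answer: 1

Derivation:
Step 1: in state A at pos 0, read 0 -> (A,0)->write 1,move L,goto B. Now: state=B, head=-1, tape[-2..1]=0010 (head:  ^)
Step 2: in state B at pos -1, read 0 -> (B,0)->write 1,move R,goto A. Now: state=A, head=0, tape[-2..1]=0110 (head:   ^)
Step 3: in state A at pos 0, read 1 -> (A,1)->write 1,move R,goto A. Now: state=A, head=1, tape[-2..2]=01100 (head:    ^)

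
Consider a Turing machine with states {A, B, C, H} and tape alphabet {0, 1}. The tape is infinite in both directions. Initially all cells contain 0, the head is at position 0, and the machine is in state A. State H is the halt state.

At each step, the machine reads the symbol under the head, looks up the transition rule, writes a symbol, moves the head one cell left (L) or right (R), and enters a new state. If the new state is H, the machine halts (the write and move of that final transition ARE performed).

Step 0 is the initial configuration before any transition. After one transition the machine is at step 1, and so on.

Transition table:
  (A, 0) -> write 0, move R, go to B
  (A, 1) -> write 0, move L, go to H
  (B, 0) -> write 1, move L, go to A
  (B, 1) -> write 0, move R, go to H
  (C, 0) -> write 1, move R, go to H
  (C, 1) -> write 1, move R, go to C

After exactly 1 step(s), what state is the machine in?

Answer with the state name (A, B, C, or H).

Answer: B

Derivation:
Step 1: in state A at pos 0, read 0 -> (A,0)->write 0,move R,goto B. Now: state=B, head=1, tape[-1..2]=0000 (head:   ^)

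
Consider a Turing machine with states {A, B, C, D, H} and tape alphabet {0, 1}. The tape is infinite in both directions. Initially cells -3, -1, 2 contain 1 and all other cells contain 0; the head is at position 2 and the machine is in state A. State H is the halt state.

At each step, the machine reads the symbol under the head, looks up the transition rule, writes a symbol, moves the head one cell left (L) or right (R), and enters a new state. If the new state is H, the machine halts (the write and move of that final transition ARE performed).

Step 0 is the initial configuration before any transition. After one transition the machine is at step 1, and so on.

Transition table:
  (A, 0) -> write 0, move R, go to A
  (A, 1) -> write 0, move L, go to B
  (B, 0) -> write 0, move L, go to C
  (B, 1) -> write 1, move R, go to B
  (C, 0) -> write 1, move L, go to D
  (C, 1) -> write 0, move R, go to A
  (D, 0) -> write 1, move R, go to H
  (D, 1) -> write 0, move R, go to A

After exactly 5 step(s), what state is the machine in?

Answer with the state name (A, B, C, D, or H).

Step 1: in state A at pos 2, read 1 -> (A,1)->write 0,move L,goto B. Now: state=B, head=1, tape[-4..3]=01010000 (head:      ^)
Step 2: in state B at pos 1, read 0 -> (B,0)->write 0,move L,goto C. Now: state=C, head=0, tape[-4..3]=01010000 (head:     ^)
Step 3: in state C at pos 0, read 0 -> (C,0)->write 1,move L,goto D. Now: state=D, head=-1, tape[-4..3]=01011000 (head:    ^)
Step 4: in state D at pos -1, read 1 -> (D,1)->write 0,move R,goto A. Now: state=A, head=0, tape[-4..3]=01001000 (head:     ^)
Step 5: in state A at pos 0, read 1 -> (A,1)->write 0,move L,goto B. Now: state=B, head=-1, tape[-4..3]=01000000 (head:    ^)

Answer: B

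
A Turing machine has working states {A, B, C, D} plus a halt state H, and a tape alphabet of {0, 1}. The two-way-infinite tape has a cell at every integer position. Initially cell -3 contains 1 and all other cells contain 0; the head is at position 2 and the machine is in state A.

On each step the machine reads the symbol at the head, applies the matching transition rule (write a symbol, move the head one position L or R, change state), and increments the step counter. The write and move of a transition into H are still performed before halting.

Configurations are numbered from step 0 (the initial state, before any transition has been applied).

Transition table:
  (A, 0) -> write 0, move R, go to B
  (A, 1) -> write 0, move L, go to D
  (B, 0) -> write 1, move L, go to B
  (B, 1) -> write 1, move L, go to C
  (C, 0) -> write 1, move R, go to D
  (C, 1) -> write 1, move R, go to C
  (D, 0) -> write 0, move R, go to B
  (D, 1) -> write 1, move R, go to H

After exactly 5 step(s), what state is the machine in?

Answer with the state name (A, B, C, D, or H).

Answer: B

Derivation:
Step 1: in state A at pos 2, read 0 -> (A,0)->write 0,move R,goto B. Now: state=B, head=3, tape[-4..4]=010000000 (head:        ^)
Step 2: in state B at pos 3, read 0 -> (B,0)->write 1,move L,goto B. Now: state=B, head=2, tape[-4..4]=010000010 (head:       ^)
Step 3: in state B at pos 2, read 0 -> (B,0)->write 1,move L,goto B. Now: state=B, head=1, tape[-4..4]=010000110 (head:      ^)
Step 4: in state B at pos 1, read 0 -> (B,0)->write 1,move L,goto B. Now: state=B, head=0, tape[-4..4]=010001110 (head:     ^)
Step 5: in state B at pos 0, read 0 -> (B,0)->write 1,move L,goto B. Now: state=B, head=-1, tape[-4..4]=010011110 (head:    ^)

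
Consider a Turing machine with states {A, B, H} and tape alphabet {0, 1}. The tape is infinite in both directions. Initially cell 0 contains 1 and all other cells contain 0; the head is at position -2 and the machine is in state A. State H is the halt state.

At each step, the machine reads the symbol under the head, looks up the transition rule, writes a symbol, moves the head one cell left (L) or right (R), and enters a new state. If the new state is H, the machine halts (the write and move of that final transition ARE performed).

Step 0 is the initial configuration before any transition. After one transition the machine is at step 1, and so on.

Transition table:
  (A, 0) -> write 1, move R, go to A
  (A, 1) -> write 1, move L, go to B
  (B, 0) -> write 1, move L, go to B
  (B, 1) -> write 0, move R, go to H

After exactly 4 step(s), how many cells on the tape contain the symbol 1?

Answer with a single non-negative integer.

Answer: 2

Derivation:
Step 1: in state A at pos -2, read 0 -> (A,0)->write 1,move R,goto A. Now: state=A, head=-1, tape[-3..1]=01010 (head:   ^)
Step 2: in state A at pos -1, read 0 -> (A,0)->write 1,move R,goto A. Now: state=A, head=0, tape[-3..1]=01110 (head:    ^)
Step 3: in state A at pos 0, read 1 -> (A,1)->write 1,move L,goto B. Now: state=B, head=-1, tape[-3..1]=01110 (head:   ^)
Step 4: in state B at pos -1, read 1 -> (B,1)->write 0,move R,goto H. Now: state=H, head=0, tape[-3..1]=01010 (head:    ^)
Cells containing 1 after step 4: {-2, 0} -> 2 cell(s)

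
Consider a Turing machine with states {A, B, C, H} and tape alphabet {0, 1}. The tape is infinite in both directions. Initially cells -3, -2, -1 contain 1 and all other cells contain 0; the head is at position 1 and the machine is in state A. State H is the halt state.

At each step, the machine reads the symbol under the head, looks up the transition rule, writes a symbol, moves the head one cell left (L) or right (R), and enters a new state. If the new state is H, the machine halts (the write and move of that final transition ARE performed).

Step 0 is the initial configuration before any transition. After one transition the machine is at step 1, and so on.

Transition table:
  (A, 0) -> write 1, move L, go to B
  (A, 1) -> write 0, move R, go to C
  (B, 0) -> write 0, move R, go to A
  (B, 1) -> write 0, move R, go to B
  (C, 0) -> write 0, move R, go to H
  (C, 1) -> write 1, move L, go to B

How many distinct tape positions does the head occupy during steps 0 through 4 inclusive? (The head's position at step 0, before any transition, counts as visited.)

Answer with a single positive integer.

Answer: 4

Derivation:
Step 1: in state A at pos 1, read 0 -> (A,0)->write 1,move L,goto B. Now: state=B, head=0, tape[-4..2]=0111010 (head:     ^)
Step 2: in state B at pos 0, read 0 -> (B,0)->write 0,move R,goto A. Now: state=A, head=1, tape[-4..2]=0111010 (head:      ^)
Step 3: in state A at pos 1, read 1 -> (A,1)->write 0,move R,goto C. Now: state=C, head=2, tape[-4..3]=01110000 (head:       ^)
Step 4: in state C at pos 2, read 0 -> (C,0)->write 0,move R,goto H. Now: state=H, head=3, tape[-4..4]=011100000 (head:        ^)
Head positions at steps 0..4: starting at 1, distinct positions visited = {0, 1, 2, 3} -> 4 position(s)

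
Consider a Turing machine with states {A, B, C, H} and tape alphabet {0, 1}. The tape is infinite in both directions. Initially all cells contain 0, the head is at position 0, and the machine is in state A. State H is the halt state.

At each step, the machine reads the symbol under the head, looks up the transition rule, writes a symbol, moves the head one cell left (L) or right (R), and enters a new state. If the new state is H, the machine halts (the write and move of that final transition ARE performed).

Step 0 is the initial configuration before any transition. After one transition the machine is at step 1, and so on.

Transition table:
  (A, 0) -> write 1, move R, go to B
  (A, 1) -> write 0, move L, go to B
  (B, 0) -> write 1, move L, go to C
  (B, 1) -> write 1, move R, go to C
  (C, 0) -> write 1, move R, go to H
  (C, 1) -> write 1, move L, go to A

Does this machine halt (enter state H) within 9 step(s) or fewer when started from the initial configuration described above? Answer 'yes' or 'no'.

Step 1: in state A at pos 0, read 0 -> (A,0)->write 1,move R,goto B. Now: state=B, head=1, tape[-1..2]=0100 (head:   ^)
Step 2: in state B at pos 1, read 0 -> (B,0)->write 1,move L,goto C. Now: state=C, head=0, tape[-1..2]=0110 (head:  ^)
Step 3: in state C at pos 0, read 1 -> (C,1)->write 1,move L,goto A. Now: state=A, head=-1, tape[-2..2]=00110 (head:  ^)
Step 4: in state A at pos -1, read 0 -> (A,0)->write 1,move R,goto B. Now: state=B, head=0, tape[-2..2]=01110 (head:   ^)
Step 5: in state B at pos 0, read 1 -> (B,1)->write 1,move R,goto C. Now: state=C, head=1, tape[-2..2]=01110 (head:    ^)
Step 6: in state C at pos 1, read 1 -> (C,1)->write 1,move L,goto A. Now: state=A, head=0, tape[-2..2]=01110 (head:   ^)
Step 7: in state A at pos 0, read 1 -> (A,1)->write 0,move L,goto B. Now: state=B, head=-1, tape[-2..2]=01010 (head:  ^)
Step 8: in state B at pos -1, read 1 -> (B,1)->write 1,move R,goto C. Now: state=C, head=0, tape[-2..2]=01010 (head:   ^)
Step 9: in state C at pos 0, read 0 -> (C,0)->write 1,move R,goto H. Now: state=H, head=1, tape[-2..2]=01110 (head:    ^)
State H reached at step 9; 9 <= 9 -> yes

Answer: yes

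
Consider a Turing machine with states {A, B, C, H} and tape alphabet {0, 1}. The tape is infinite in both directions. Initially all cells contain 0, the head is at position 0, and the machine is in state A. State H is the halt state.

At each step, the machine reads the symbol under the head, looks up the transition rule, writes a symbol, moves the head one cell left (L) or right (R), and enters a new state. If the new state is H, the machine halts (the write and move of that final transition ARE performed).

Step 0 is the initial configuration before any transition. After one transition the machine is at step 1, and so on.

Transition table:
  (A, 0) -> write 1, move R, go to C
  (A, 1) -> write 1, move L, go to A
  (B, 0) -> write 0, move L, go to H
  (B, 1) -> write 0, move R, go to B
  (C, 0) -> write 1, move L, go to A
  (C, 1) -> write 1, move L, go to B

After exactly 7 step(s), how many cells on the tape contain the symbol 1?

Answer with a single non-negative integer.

Step 1: in state A at pos 0, read 0 -> (A,0)->write 1,move R,goto C. Now: state=C, head=1, tape[-1..2]=0100 (head:   ^)
Step 2: in state C at pos 1, read 0 -> (C,0)->write 1,move L,goto A. Now: state=A, head=0, tape[-1..2]=0110 (head:  ^)
Step 3: in state A at pos 0, read 1 -> (A,1)->write 1,move L,goto A. Now: state=A, head=-1, tape[-2..2]=00110 (head:  ^)
Step 4: in state A at pos -1, read 0 -> (A,0)->write 1,move R,goto C. Now: state=C, head=0, tape[-2..2]=01110 (head:   ^)
Step 5: in state C at pos 0, read 1 -> (C,1)->write 1,move L,goto B. Now: state=B, head=-1, tape[-2..2]=01110 (head:  ^)
Step 6: in state B at pos -1, read 1 -> (B,1)->write 0,move R,goto B. Now: state=B, head=0, tape[-2..2]=00110 (head:   ^)
Step 7: in state B at pos 0, read 1 -> (B,1)->write 0,move R,goto B. Now: state=B, head=1, tape[-2..2]=00010 (head:    ^)
Cells containing 1 after step 7: {1} -> 1 cell(s)

Answer: 1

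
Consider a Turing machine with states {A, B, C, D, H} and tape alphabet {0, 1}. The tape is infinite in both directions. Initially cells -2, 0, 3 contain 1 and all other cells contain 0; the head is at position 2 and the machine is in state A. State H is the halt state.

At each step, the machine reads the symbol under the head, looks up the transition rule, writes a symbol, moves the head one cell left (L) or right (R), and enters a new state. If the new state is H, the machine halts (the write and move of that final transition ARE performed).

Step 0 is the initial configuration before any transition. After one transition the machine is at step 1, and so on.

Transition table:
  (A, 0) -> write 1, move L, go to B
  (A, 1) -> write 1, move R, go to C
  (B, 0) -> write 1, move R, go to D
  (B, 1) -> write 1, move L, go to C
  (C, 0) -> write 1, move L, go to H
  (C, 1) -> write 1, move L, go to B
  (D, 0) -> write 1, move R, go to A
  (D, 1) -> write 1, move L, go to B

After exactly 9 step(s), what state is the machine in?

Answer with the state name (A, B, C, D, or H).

Step 1: in state A at pos 2, read 0 -> (A,0)->write 1,move L,goto B. Now: state=B, head=1, tape[-3..4]=01010110 (head:     ^)
Step 2: in state B at pos 1, read 0 -> (B,0)->write 1,move R,goto D. Now: state=D, head=2, tape[-3..4]=01011110 (head:      ^)
Step 3: in state D at pos 2, read 1 -> (D,1)->write 1,move L,goto B. Now: state=B, head=1, tape[-3..4]=01011110 (head:     ^)
Step 4: in state B at pos 1, read 1 -> (B,1)->write 1,move L,goto C. Now: state=C, head=0, tape[-3..4]=01011110 (head:    ^)
Step 5: in state C at pos 0, read 1 -> (C,1)->write 1,move L,goto B. Now: state=B, head=-1, tape[-3..4]=01011110 (head:   ^)
Step 6: in state B at pos -1, read 0 -> (B,0)->write 1,move R,goto D. Now: state=D, head=0, tape[-3..4]=01111110 (head:    ^)
Step 7: in state D at pos 0, read 1 -> (D,1)->write 1,move L,goto B. Now: state=B, head=-1, tape[-3..4]=01111110 (head:   ^)
Step 8: in state B at pos -1, read 1 -> (B,1)->write 1,move L,goto C. Now: state=C, head=-2, tape[-3..4]=01111110 (head:  ^)
Step 9: in state C at pos -2, read 1 -> (C,1)->write 1,move L,goto B. Now: state=B, head=-3, tape[-4..4]=001111110 (head:  ^)

Answer: B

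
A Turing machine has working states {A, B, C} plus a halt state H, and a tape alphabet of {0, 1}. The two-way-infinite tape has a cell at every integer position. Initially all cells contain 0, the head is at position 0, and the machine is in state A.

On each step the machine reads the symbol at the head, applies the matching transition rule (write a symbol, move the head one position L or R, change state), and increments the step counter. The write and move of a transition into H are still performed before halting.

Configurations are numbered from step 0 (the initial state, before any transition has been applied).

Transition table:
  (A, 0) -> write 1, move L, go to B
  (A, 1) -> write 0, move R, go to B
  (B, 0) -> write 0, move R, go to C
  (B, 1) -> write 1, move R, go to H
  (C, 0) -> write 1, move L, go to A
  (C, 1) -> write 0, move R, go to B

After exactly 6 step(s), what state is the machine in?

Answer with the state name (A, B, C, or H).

Step 1: in state A at pos 0, read 0 -> (A,0)->write 1,move L,goto B. Now: state=B, head=-1, tape[-2..1]=0010 (head:  ^)
Step 2: in state B at pos -1, read 0 -> (B,0)->write 0,move R,goto C. Now: state=C, head=0, tape[-2..1]=0010 (head:   ^)
Step 3: in state C at pos 0, read 1 -> (C,1)->write 0,move R,goto B. Now: state=B, head=1, tape[-2..2]=00000 (head:    ^)
Step 4: in state B at pos 1, read 0 -> (B,0)->write 0,move R,goto C. Now: state=C, head=2, tape[-2..3]=000000 (head:     ^)
Step 5: in state C at pos 2, read 0 -> (C,0)->write 1,move L,goto A. Now: state=A, head=1, tape[-2..3]=000010 (head:    ^)
Step 6: in state A at pos 1, read 0 -> (A,0)->write 1,move L,goto B. Now: state=B, head=0, tape[-2..3]=000110 (head:   ^)

Answer: B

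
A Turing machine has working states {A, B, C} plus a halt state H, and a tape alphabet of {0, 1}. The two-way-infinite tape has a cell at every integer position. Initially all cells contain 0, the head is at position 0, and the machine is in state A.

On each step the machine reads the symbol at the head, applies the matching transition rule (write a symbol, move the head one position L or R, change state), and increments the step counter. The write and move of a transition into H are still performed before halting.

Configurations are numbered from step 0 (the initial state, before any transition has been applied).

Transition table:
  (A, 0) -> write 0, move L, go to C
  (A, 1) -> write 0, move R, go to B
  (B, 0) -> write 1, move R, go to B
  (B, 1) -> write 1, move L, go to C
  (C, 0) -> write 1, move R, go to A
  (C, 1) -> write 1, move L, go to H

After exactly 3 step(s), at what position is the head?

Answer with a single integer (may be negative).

Step 1: in state A at pos 0, read 0 -> (A,0)->write 0,move L,goto C. Now: state=C, head=-1, tape[-2..1]=0000 (head:  ^)
Step 2: in state C at pos -1, read 0 -> (C,0)->write 1,move R,goto A. Now: state=A, head=0, tape[-2..1]=0100 (head:   ^)
Step 3: in state A at pos 0, read 0 -> (A,0)->write 0,move L,goto C. Now: state=C, head=-1, tape[-2..1]=0100 (head:  ^)

Answer: -1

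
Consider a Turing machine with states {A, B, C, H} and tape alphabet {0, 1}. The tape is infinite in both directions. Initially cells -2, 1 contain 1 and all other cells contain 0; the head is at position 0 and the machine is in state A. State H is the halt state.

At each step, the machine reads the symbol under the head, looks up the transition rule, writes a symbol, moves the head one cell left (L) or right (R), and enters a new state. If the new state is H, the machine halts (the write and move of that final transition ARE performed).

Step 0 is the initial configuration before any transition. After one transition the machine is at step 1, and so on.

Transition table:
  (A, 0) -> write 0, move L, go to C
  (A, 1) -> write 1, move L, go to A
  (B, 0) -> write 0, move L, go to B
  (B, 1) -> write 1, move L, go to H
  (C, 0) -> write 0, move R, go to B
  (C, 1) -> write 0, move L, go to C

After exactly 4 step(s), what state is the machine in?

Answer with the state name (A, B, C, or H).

Answer: B

Derivation:
Step 1: in state A at pos 0, read 0 -> (A,0)->write 0,move L,goto C. Now: state=C, head=-1, tape[-3..2]=010010 (head:   ^)
Step 2: in state C at pos -1, read 0 -> (C,0)->write 0,move R,goto B. Now: state=B, head=0, tape[-3..2]=010010 (head:    ^)
Step 3: in state B at pos 0, read 0 -> (B,0)->write 0,move L,goto B. Now: state=B, head=-1, tape[-3..2]=010010 (head:   ^)
Step 4: in state B at pos -1, read 0 -> (B,0)->write 0,move L,goto B. Now: state=B, head=-2, tape[-3..2]=010010 (head:  ^)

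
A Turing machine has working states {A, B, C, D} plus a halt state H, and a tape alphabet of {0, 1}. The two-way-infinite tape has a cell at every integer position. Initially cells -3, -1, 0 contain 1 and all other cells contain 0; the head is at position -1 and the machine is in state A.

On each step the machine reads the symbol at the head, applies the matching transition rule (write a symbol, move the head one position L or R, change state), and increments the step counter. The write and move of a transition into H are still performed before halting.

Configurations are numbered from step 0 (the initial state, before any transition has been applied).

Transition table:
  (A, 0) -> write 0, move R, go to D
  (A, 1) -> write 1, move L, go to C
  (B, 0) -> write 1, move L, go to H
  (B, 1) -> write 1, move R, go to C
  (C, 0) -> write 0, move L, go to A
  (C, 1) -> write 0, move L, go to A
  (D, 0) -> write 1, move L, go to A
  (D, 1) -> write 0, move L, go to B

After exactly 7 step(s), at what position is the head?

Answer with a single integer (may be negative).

Answer: -4

Derivation:
Step 1: in state A at pos -1, read 1 -> (A,1)->write 1,move L,goto C. Now: state=C, head=-2, tape[-4..1]=010110 (head:   ^)
Step 2: in state C at pos -2, read 0 -> (C,0)->write 0,move L,goto A. Now: state=A, head=-3, tape[-4..1]=010110 (head:  ^)
Step 3: in state A at pos -3, read 1 -> (A,1)->write 1,move L,goto C. Now: state=C, head=-4, tape[-5..1]=0010110 (head:  ^)
Step 4: in state C at pos -4, read 0 -> (C,0)->write 0,move L,goto A. Now: state=A, head=-5, tape[-6..1]=00010110 (head:  ^)
Step 5: in state A at pos -5, read 0 -> (A,0)->write 0,move R,goto D. Now: state=D, head=-4, tape[-6..1]=00010110 (head:   ^)
Step 6: in state D at pos -4, read 0 -> (D,0)->write 1,move L,goto A. Now: state=A, head=-5, tape[-6..1]=00110110 (head:  ^)
Step 7: in state A at pos -5, read 0 -> (A,0)->write 0,move R,goto D. Now: state=D, head=-4, tape[-6..1]=00110110 (head:   ^)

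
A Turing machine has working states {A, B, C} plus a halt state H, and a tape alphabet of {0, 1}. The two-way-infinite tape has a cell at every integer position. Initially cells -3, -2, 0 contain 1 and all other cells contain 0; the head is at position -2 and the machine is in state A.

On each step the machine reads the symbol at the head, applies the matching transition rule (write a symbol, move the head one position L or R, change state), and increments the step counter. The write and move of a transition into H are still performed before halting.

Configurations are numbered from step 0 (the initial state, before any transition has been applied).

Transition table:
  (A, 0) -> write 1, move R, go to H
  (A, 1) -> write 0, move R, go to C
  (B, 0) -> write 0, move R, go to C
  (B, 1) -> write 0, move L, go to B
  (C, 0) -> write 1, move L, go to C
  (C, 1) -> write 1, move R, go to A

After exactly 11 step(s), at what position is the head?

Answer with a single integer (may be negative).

Answer: 1

Derivation:
Step 1: in state A at pos -2, read 1 -> (A,1)->write 0,move R,goto C. Now: state=C, head=-1, tape[-4..1]=010010 (head:    ^)
Step 2: in state C at pos -1, read 0 -> (C,0)->write 1,move L,goto C. Now: state=C, head=-2, tape[-4..1]=010110 (head:   ^)
Step 3: in state C at pos -2, read 0 -> (C,0)->write 1,move L,goto C. Now: state=C, head=-3, tape[-4..1]=011110 (head:  ^)
Step 4: in state C at pos -3, read 1 -> (C,1)->write 1,move R,goto A. Now: state=A, head=-2, tape[-4..1]=011110 (head:   ^)
Step 5: in state A at pos -2, read 1 -> (A,1)->write 0,move R,goto C. Now: state=C, head=-1, tape[-4..1]=010110 (head:    ^)
Step 6: in state C at pos -1, read 1 -> (C,1)->write 1,move R,goto A. Now: state=A, head=0, tape[-4..1]=010110 (head:     ^)
Step 7: in state A at pos 0, read 1 -> (A,1)->write 0,move R,goto C. Now: state=C, head=1, tape[-4..2]=0101000 (head:      ^)
Step 8: in state C at pos 1, read 0 -> (C,0)->write 1,move L,goto C. Now: state=C, head=0, tape[-4..2]=0101010 (head:     ^)
Step 9: in state C at pos 0, read 0 -> (C,0)->write 1,move L,goto C. Now: state=C, head=-1, tape[-4..2]=0101110 (head:    ^)
Step 10: in state C at pos -1, read 1 -> (C,1)->write 1,move R,goto A. Now: state=A, head=0, tape[-4..2]=0101110 (head:     ^)
Step 11: in state A at pos 0, read 1 -> (A,1)->write 0,move R,goto C. Now: state=C, head=1, tape[-4..2]=0101010 (head:      ^)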